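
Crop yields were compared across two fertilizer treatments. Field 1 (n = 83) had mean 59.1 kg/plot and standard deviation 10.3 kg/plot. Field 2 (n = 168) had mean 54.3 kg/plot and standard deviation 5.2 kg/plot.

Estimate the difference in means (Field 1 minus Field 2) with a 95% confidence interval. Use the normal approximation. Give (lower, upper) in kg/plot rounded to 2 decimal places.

SE₁ = s₁/√n₁ = 10.3/√83 = 1.1306; SE₂ = 5.2/√168 = 0.4012.
Independent samples, unequal variances: SE_diff = √(SE₁² + SE₂²) = √(1.27825636 + 0.16096144) = 1.1997.
z* = 1.960, so margin of error = 1.960 × 1.1997 = 2.3514.
Difference in means = 59.1 − 54.3 = 4.8000.
4.8000 ± 2.3514 → (2.45, 7.15).

(2.45, 7.15)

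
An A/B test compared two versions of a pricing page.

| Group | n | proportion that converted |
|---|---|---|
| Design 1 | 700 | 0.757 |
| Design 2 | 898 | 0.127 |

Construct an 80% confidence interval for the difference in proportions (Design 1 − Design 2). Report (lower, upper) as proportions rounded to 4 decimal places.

(0.6048, 0.6552)

SE₁ = √(p̂₁(1−p̂₁)/n₁) = √(0.7570·0.2430/700) = 0.01621; SE₂ = √(0.1270·0.8730/898) = 0.01111.
Independent samples: SE of the difference = √(SE₁² + SE₂²) = √(0.0002627641 + 0.0001234321) = 0.01965.
z* for 80% confidence is 1.282, so the margin of error is 1.282 × 0.01965 = 0.02519.
Point estimate p̂₁ − p̂₂ = 0.7570 − 0.1270 = 0.6300.
0.6300 ± 0.02519 → (0.6048, 0.6552).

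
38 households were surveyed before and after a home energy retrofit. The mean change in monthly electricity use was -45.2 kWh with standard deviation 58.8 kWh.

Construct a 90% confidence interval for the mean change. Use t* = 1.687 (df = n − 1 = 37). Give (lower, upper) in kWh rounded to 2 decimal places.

Paired design: SE = s_d/√n = 58.8/√38 = 9.5386.
t* = 1.687; margin of error = 1.687 × 9.5386 = 16.0916.
-45.2 ± 16.0916 → (-61.29, -29.11).

(-61.29, -29.11)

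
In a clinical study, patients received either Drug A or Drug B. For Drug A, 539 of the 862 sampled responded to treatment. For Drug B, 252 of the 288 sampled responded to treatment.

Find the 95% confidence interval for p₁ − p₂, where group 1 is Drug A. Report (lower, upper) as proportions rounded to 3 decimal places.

(-0.300, -0.200)

Sample proportions: 539/862 = 0.6253, 252/288 = 0.8750.
Each SE is √(p̂(1−p̂)/n): √(0.6253·0.3747/862) = 0.01649 and √(0.8750·0.1250/288) = 0.01949.
SE(p̂₁ − p̂₂) = √(SE₁² + SE₂²) = √(0.0002719201 + 0.0003798601) = 0.02553, since the two samples are independent.
At 95% confidence z* = 1.960; margin = 1.960 × 0.02553 = 0.05004.
The difference is 0.6253 − 0.8750 = -0.2497, so the interval is -0.2497 ± 0.05004 = (-0.300, -0.200).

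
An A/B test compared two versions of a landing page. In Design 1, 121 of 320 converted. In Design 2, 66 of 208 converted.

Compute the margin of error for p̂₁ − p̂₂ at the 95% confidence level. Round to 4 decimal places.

p̂₁ = 121/320 = 0.3781 and p̂₂ = 66/208 = 0.3173.
SE₁ = √(p̂₁(1−p̂₁)/n₁) = √(0.3781·0.6219/320) = 0.02711; SE₂ = √(0.3173·0.6827/208) = 0.03227.
Independent samples: SE of the difference = √(SE₁² + SE₂²) = √(0.0007349521 + 0.0010413529) = 0.04215.
z* for 95% confidence is 1.960, so the margin of error is 1.960 × 0.04215 = 0.08261.

0.0826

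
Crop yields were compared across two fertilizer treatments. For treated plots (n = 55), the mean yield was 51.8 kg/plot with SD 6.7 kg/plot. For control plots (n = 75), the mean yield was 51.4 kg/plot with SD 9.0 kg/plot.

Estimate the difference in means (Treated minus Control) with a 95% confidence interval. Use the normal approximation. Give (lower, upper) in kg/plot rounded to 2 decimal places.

Per-group SEs: s₁/√n₁ = 6.7/√55 = 0.9034, s₂/√n₂ = 9.0/√75 = 1.0392.
Unpooled SE of the difference: √(0.81613156 + 1.07993664) = 1.3770.
Margin of error = z* · SE = 1.960 × 1.3770 = 2.6989.
x̄₁ − x̄₂ = 51.8 − 51.4 = 0.4000.
CI: 0.4000 ± 2.6989 = (-2.30, 3.10).

(-2.30, 3.10)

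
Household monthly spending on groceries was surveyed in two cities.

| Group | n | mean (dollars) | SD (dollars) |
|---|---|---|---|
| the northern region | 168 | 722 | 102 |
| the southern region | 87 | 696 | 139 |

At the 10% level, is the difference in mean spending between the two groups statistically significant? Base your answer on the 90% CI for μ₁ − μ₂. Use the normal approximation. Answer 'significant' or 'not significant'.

not significant

SE₁ = s₁/√n₁ = 102/√168 = 7.8695; SE₂ = 139/√87 = 14.9024.
Independent samples, unequal variances: SE_diff = √(SE₁² + SE₂²) = √(61.92903025 + 222.08152576) = 16.8526.
z* = 1.645, so margin of error = 1.645 × 16.8526 = 27.7225.
Difference in means = 722 − 696 = 26.0000.
26.0000 ± 27.7225 → (-1.7225, 53.7225).
The interval (-1.7225, 53.7225) contains 0, so the difference is not significant.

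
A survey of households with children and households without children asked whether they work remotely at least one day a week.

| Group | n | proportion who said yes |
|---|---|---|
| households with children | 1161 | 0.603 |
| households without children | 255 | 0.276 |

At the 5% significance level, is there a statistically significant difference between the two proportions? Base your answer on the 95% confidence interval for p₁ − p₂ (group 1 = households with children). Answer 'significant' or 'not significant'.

significant

SE₁ = √(p̂₁(1−p̂₁)/n₁) = √(0.6030·0.3970/1161) = 0.01436; SE₂ = √(0.2760·0.7240/255) = 0.02799.
Independent samples: SE of the difference = √(SE₁² + SE₂²) = √(0.0002062096 + 0.0007834401) = 0.03146.
z* for 95% confidence is 1.960, so the margin of error is 1.960 × 0.03146 = 0.06166.
Point estimate p̂₁ − p̂₂ = 0.6030 − 0.2760 = 0.3270.
0.3270 ± 0.06166 → (0.26534, 0.38866).
The interval (0.26534, 0.38866) does not contain 0, so the difference is significant.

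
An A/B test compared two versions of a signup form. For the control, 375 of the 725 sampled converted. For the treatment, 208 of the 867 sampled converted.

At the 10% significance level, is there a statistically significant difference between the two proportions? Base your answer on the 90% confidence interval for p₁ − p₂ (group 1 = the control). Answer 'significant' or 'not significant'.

significant

p̂₁ = 375/725 = 0.5172 and p̂₂ = 208/867 = 0.2399.
SE₁ = √(p̂₁(1−p̂₁)/n₁) = √(0.5172·0.4828/725) = 0.01856; SE₂ = √(0.2399·0.7601/867) = 0.01450.
Independent samples: SE of the difference = √(SE₁² + SE₂²) = √(0.0003444736 + 0.00021025) = 0.02355.
z* for 90% confidence is 1.645, so the margin of error is 1.645 × 0.02355 = 0.03874.
Point estimate p̂₁ − p̂₂ = 0.5172 − 0.2399 = 0.2773.
0.2773 ± 0.03874 → (0.23856, 0.31604).
The interval (0.23856, 0.31604) does not contain 0, so the difference is significant.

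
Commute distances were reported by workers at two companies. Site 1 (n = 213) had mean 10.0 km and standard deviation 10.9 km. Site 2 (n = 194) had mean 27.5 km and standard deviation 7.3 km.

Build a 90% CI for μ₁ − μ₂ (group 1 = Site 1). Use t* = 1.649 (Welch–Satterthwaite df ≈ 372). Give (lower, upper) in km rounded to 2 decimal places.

(-19.00, -16.00)

SE₁ = s₁/√n₁ = 10.9/√213 = 0.7469; SE₂ = 7.3/√194 = 0.5241.
Independent samples, unequal variances: SE_diff = √(SE₁² + SE₂²) = √(0.55785961 + 0.27468081) = 0.9124.
t* = 1.649, so margin of error = 1.649 × 0.9124 = 1.5045.
Difference in means = 10.0 − 27.5 = -17.5000.
-17.5000 ± 1.5045 → (-19.00, -16.00).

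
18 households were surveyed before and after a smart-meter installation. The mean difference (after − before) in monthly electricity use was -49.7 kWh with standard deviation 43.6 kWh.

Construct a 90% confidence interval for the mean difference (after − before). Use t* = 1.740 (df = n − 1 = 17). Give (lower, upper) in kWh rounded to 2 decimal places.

Paired design: SE = s_d/√n = 43.6/√18 = 10.2766.
t* = 1.740; margin of error = 1.740 × 10.2766 = 17.8813.
-49.7 ± 17.8813 → (-67.58, -31.82).

(-67.58, -31.82)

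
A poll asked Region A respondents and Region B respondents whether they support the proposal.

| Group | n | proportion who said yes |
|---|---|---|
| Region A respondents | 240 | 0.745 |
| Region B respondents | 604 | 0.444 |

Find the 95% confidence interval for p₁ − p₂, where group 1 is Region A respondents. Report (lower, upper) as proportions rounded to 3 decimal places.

Each SE is √(p̂(1−p̂)/n): √(0.7450·0.2550/240) = 0.02813 and √(0.4440·0.5560/604) = 0.02022.
SE(p̂₁ − p̂₂) = √(SE₁² + SE₂²) = √(0.0007912969 + 0.0004088484) = 0.03464, since the two samples are independent.
At 95% confidence z* = 1.960; margin = 1.960 × 0.03464 = 0.06789.
The difference is 0.7450 − 0.4440 = 0.3010, so the interval is 0.3010 ± 0.06789 = (0.233, 0.369).

(0.233, 0.369)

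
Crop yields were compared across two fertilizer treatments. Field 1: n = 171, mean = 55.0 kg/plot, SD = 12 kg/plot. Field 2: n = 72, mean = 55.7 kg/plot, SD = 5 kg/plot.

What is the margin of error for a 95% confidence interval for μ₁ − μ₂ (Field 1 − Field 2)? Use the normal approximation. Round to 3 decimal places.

Standard errors of each mean: 12/√171 = 0.9177 and 5/√72 = 0.5893.
SE(x̄₁ − x̄₂) = √(0.9177² + 0.5893²) = 1.0906 for independent samples with unequal variances.
With z* = 1.960, the margin is 1.960 × 1.0906 = 2.1376.

2.138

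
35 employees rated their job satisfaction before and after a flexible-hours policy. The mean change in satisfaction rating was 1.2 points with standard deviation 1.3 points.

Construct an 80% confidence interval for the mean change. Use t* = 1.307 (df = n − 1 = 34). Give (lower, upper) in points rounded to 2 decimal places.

(0.91, 1.49)

This is a matched-pairs design, so SE = s_d/√n = 1.3/√35 = 0.2197.
Margin = 1.307 × 0.2197 = 0.2871; the interval is 1.2 ± 0.2871 = (0.91, 1.49).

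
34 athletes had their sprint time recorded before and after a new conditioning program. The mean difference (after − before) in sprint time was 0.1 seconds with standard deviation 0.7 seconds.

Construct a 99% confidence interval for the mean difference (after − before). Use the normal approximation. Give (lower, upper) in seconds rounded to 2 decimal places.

This is a matched-pairs design, so SE = s_d/√n = 0.7/√34 = 0.1200.
Margin = 2.576 × 0.1200 = 0.3091; the interval is 0.1 ± 0.3091 = (-0.21, 0.41).

(-0.21, 0.41)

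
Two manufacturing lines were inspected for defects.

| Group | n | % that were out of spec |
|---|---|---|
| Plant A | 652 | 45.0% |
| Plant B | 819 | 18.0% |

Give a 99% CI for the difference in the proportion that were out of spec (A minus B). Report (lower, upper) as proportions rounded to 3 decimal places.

(0.209, 0.331)

Each SE is √(p̂(1−p̂)/n): √(0.4500·0.5500/652) = 0.01948 and √(0.1800·0.8200/819) = 0.01342.
SE(p̂₁ − p̂₂) = √(SE₁² + SE₂²) = √(0.0003794704 + 0.0001800964) = 0.02366, since the two samples are independent.
At 99% confidence z* = 2.576; margin = 2.576 × 0.02366 = 0.06095.
The difference is 0.4500 − 0.1800 = 0.2700, so the interval is 0.2700 ± 0.06095 = (0.209, 0.331).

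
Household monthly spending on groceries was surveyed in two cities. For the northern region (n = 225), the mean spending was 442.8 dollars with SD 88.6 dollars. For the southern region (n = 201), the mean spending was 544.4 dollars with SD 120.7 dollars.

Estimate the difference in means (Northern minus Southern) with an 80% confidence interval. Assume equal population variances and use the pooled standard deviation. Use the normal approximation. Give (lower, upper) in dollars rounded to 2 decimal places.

Pooled variance s_p² = [224·88.6² + 200·120.7²] / (225+201−2) = 11019.0779, so s_p = 104.9718.
SE_diff = s_p·√(1/n₁ + 1/n₂) = 104.9718·√(1/225 + 1/201) = 10.1880.
z* = 1.282; margin = 1.282 × 10.1880 = 13.0610.
Difference = 442.8 − 544.4 = -101.6000.
-101.6000 ± 13.0610 → (-114.66, -88.54).

(-114.66, -88.54)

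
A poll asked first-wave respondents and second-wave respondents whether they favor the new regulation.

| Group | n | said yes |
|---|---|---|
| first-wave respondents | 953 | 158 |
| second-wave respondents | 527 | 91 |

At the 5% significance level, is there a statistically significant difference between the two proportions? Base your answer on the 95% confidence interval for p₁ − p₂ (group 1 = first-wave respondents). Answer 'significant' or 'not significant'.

p̂₁ = 158/953 = 0.1658 and p̂₂ = 91/527 = 0.1727.
SE₁ = √(p̂₁(1−p̂₁)/n₁) = √(0.1658·0.8342/953) = 0.01205; SE₂ = √(0.1727·0.8273/527) = 0.01647.
Independent samples: SE of the difference = √(SE₁² + SE₂²) = √(0.0001452025 + 0.0002712609) = 0.02041.
z* for 95% confidence is 1.960, so the margin of error is 1.960 × 0.02041 = 0.04000.
Point estimate p̂₁ − p̂₂ = 0.1658 − 0.1727 = -0.0069.
-0.0069 ± 0.04000 → (-0.04690, 0.03310).
The interval (-0.04690, 0.03310) contains 0, so the difference is not significant.

not significant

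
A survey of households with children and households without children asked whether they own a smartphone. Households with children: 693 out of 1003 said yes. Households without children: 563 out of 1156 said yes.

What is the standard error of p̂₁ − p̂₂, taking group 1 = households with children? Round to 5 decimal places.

First, p̂₁ = 693/1003 = 0.6909; p̂₂ = 563/1156 = 0.4870.
The two standard errors are √(0.6909×0.3091/1003) = 0.01459 and √(0.4870×0.5130/1156) = 0.01470.
Because the samples are independent, SE_diff = √(0.01459² + 0.01470²) = 0.02071.

0.02071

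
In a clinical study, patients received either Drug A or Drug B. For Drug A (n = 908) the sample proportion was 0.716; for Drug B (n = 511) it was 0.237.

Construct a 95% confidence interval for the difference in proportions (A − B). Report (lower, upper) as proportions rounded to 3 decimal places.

Each SE is √(p̂(1−p̂)/n): √(0.7160·0.2840/908) = 0.01496 and √(0.2370·0.7630/511) = 0.01881.
SE(p̂₁ − p̂₂) = √(SE₁² + SE₂²) = √(0.0002238016 + 0.0003538161) = 0.02403, since the two samples are independent.
At 95% confidence z* = 1.960; margin = 1.960 × 0.02403 = 0.04710.
The difference is 0.7160 − 0.2370 = 0.4790, so the interval is 0.4790 ± 0.04710 = (0.432, 0.526).

(0.432, 0.526)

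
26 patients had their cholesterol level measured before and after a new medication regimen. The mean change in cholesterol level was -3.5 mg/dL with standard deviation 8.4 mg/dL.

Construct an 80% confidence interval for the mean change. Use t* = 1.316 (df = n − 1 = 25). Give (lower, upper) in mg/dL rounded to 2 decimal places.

This is a matched-pairs design, so SE = s_d/√n = 8.4/√26 = 1.6474.
Margin = 1.316 × 1.6474 = 2.1680; the interval is -3.5 ± 2.1680 = (-5.67, -1.33).

(-5.67, -1.33)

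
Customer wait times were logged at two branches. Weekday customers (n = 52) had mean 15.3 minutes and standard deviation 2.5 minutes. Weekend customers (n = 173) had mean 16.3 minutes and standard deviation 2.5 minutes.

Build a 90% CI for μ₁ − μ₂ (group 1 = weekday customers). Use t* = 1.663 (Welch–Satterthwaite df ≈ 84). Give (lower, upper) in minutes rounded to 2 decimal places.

Standard errors of each mean: 2.5/√52 = 0.3467 and 2.5/√173 = 0.1901.
SE(x̄₁ − x̄₂) = √(0.3467² + 0.1901²) = 0.3954 for independent samples with unequal variances.
With t* = 1.663, the margin is 1.663 × 0.3954 = 0.6576.
x̄₁ − x̄₂ = 15.3 − 16.3 = -1.0000; the interval is -1.0000 ± 0.6576 = (-1.66, -0.34).

(-1.66, -0.34)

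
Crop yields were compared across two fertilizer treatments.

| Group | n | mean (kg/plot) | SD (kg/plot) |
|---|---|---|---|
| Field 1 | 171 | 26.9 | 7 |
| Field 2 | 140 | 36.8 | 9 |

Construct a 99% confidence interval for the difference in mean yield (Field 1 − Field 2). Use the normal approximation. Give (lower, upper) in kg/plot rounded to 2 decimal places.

(-12.30, -7.50)

SE₁ = s₁/√n₁ = 7/√171 = 0.5353; SE₂ = 9/√140 = 0.7606.
Independent samples, unequal variances: SE_diff = √(SE₁² + SE₂²) = √(0.28654609 + 0.57851236) = 0.9301.
z* = 2.576, so margin of error = 2.576 × 0.9301 = 2.3959.
Difference in means = 26.9 − 36.8 = -9.9000.
-9.9000 ± 2.3959 → (-12.30, -7.50).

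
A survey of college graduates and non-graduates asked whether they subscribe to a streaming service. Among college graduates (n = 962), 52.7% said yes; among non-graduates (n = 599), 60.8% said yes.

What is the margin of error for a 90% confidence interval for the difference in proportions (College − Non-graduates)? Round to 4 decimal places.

The two standard errors are √(0.5270×0.4730/962) = 0.01610 and √(0.6080×0.3920/599) = 0.01995.
Because the samples are independent, SE_diff = √(0.01610² + 0.01995²) = 0.02564.
Using z* = 1.645 for 90%, ME = 1.645 × 0.02564 = 0.04218.

0.0422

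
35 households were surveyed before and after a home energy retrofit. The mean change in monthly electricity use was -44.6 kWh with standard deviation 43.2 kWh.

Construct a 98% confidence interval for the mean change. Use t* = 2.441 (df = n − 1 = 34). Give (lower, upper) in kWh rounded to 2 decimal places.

(-62.42, -26.78)

Paired design: SE = s_d/√n = 43.2/√35 = 7.3021.
t* = 2.441; margin of error = 2.441 × 7.3021 = 17.8244.
-44.6 ± 17.8244 → (-62.42, -26.78).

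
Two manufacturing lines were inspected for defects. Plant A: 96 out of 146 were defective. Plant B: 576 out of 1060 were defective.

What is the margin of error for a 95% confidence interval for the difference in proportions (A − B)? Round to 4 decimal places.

0.0826

Sample proportions: 96/146 = 0.6575, 576/1060 = 0.5434.
Each SE is √(p̂(1−p̂)/n): √(0.6575·0.3425/146) = 0.03927 and √(0.5434·0.4566/1060) = 0.01530.
SE(p̂₁ − p̂₂) = √(SE₁² + SE₂²) = √(0.0015421329 + 0.00023409) = 0.04215, since the two samples are independent.
At 95% confidence z* = 1.960; margin = 1.960 × 0.04215 = 0.08261.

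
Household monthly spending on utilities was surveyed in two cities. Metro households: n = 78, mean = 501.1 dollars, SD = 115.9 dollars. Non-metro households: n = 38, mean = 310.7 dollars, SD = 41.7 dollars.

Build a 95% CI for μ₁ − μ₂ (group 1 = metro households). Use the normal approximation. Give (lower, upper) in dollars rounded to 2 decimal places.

(161.46, 219.34)

SE₁ = s₁/√n₁ = 115.9/√78 = 13.1231; SE₂ = 41.7/√38 = 6.7646.
Independent samples, unequal variances: SE_diff = √(SE₁² + SE₂²) = √(172.21575361 + 45.75981316) = 14.7640.
z* = 1.960, so margin of error = 1.960 × 14.7640 = 28.9374.
Difference in means = 501.1 − 310.7 = 190.4000.
190.4000 ± 28.9374 → (161.46, 219.34).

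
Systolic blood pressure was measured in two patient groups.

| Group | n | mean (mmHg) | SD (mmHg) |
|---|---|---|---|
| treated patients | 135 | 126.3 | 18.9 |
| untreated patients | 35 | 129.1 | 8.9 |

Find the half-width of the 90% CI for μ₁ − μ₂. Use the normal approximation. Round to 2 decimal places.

3.64

Per-group SEs: s₁/√n₁ = 18.9/√135 = 1.6267, s₂/√n₂ = 8.9/√35 = 1.5044.
Unpooled SE of the difference: √(2.64615289 + 2.26321936) = 2.2157.
Margin of error = z* · SE = 1.645 × 2.2157 = 3.6448.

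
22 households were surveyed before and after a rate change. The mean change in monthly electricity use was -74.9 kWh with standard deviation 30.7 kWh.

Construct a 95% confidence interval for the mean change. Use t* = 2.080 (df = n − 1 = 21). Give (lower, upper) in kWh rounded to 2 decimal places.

(-88.51, -61.29)

This is a matched-pairs design, so SE = s_d/√n = 30.7/√22 = 6.5453.
Margin = 2.080 × 6.5453 = 13.6142; the interval is -74.9 ± 13.6142 = (-88.51, -61.29).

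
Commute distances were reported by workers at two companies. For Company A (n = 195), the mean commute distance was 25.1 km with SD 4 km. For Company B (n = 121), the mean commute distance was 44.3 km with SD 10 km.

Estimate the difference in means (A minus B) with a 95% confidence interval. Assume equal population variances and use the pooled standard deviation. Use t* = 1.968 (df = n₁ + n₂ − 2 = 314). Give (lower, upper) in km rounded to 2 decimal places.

s_p = √[((n₁−1)s₁² + (n₂−1)s₂²)/(n₁+n₂−2)] = √[(194·4² + 120·10²)/314] = 6.9356.
SE = 6.9356·√(1/195 + 1/121) = 0.8026.
With t* = 1.968, margin = 1.968 × 0.8026 = 1.5795.
x̄₁ − x̄₂ = 25.1 − 44.3 = -19.2000; interval -19.2000 ± 1.5795 = (-20.78, -17.62).

(-20.78, -17.62)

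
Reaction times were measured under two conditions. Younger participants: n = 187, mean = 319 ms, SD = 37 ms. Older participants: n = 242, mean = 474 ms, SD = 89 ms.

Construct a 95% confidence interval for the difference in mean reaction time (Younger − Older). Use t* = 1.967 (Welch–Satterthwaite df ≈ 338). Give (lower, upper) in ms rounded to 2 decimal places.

(-167.45, -142.55)

Standard errors of each mean: 37/√187 = 2.7057 and 89/√242 = 5.7211.
SE(x̄₁ − x̄₂) = √(2.7057² + 5.7211²) = 6.3286 for independent samples with unequal variances.
With t* = 1.967, the margin is 1.967 × 6.3286 = 12.4484.
x̄₁ − x̄₂ = 319 − 474 = -155.0000; the interval is -155.0000 ± 12.4484 = (-167.45, -142.55).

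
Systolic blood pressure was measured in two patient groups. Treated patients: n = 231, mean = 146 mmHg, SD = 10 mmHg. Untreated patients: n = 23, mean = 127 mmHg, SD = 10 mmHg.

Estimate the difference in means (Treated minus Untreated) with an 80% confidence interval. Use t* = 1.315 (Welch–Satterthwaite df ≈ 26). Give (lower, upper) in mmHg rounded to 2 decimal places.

(16.12, 21.88)

Per-group SEs: s₁/√n₁ = 10/√231 = 0.6580, s₂/√n₂ = 10/√23 = 2.0851.
Unpooled SE of the difference: √(0.432964 + 4.34764201) = 2.1865.
Margin of error = t* · SE = 1.315 × 2.1865 = 2.8752.
x̄₁ − x̄₂ = 146 − 127 = 19.0000.
CI: 19.0000 ± 2.8752 = (16.12, 21.88).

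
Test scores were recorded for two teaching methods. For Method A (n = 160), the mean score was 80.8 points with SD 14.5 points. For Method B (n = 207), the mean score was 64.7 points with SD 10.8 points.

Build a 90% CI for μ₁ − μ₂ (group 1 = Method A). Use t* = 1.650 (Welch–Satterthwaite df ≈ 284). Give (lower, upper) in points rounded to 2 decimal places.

Per-group SEs: s₁/√n₁ = 14.5/√160 = 1.1463, s₂/√n₂ = 10.8/√207 = 0.7507.
Unpooled SE of the difference: √(1.31400369 + 0.56355049) = 1.3702.
Margin of error = t* · SE = 1.650 × 1.3702 = 2.2608.
x̄₁ − x̄₂ = 80.8 − 64.7 = 16.1000.
CI: 16.1000 ± 2.2608 = (13.84, 18.36).

(13.84, 18.36)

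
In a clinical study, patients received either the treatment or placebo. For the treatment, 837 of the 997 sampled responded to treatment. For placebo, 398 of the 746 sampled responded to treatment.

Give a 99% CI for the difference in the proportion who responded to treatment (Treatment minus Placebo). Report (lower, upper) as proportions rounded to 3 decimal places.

p̂₁ = 837/997 = 0.8395 and p̂₂ = 398/746 = 0.5335.
SE₁ = √(p̂₁(1−p̂₁)/n₁) = √(0.8395·0.1605/997) = 0.01163; SE₂ = √(0.5335·0.4665/746) = 0.01827.
Independent samples: SE of the difference = √(SE₁² + SE₂²) = √(0.0001352569 + 0.0003337929) = 0.02166.
z* for 99% confidence is 2.576, so the margin of error is 2.576 × 0.02166 = 0.05580.
Point estimate p̂₁ − p̂₂ = 0.8395 − 0.5335 = 0.3060.
0.3060 ± 0.05580 → (0.250, 0.362).

(0.250, 0.362)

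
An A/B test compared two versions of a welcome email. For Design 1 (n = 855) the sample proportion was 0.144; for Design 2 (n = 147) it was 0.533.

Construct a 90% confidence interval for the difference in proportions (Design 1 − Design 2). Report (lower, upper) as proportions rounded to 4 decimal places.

(-0.4595, -0.3185)

Each SE is √(p̂(1−p̂)/n): √(0.1440·0.8560/855) = 0.01201 and √(0.5330·0.4670/147) = 0.04115.
SE(p̂₁ − p̂₂) = √(SE₁² + SE₂²) = √(0.0001442401 + 0.0016933225) = 0.04287, since the two samples are independent.
At 90% confidence z* = 1.645; margin = 1.645 × 0.04287 = 0.07052.
The difference is 0.1440 − 0.5330 = -0.3890, so the interval is -0.3890 ± 0.07052 = (-0.4595, -0.3185).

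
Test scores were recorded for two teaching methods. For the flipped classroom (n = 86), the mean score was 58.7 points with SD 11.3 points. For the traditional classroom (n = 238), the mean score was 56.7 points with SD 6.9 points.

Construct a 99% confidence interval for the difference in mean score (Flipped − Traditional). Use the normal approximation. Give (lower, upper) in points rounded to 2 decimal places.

(-1.34, 5.34)

Per-group SEs: s₁/√n₁ = 11.3/√86 = 1.2185, s₂/√n₂ = 6.9/√238 = 0.4473.
Unpooled SE of the difference: √(1.48474225 + 0.20007729) = 1.2980.
Margin of error = z* · SE = 2.576 × 1.2980 = 3.3436.
x̄₁ − x̄₂ = 58.7 − 56.7 = 2.0000.
CI: 2.0000 ± 3.3436 = (-1.34, 5.34).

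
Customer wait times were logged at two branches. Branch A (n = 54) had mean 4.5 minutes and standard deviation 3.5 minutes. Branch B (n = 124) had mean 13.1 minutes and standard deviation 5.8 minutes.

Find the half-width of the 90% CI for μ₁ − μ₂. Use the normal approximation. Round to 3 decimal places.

1.161

Per-group SEs: s₁/√n₁ = 3.5/√54 = 0.4763, s₂/√n₂ = 5.8/√124 = 0.5209.
Unpooled SE of the difference: √(0.22686169 + 0.27133681) = 0.7058.
Margin of error = z* · SE = 1.645 × 0.7058 = 1.1610.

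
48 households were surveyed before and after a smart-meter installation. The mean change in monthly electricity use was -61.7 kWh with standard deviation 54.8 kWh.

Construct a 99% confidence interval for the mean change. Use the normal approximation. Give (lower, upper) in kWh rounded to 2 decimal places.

This is a matched-pairs design, so SE = s_d/√n = 54.8/√48 = 7.9097.
Margin = 2.576 × 7.9097 = 20.3754; the interval is -61.7 ± 20.3754 = (-82.08, -41.32).

(-82.08, -41.32)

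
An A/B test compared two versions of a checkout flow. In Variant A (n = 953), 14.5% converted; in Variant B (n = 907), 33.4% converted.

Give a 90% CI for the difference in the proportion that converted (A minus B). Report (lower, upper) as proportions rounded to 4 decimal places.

(-0.2209, -0.1571)

The two standard errors are √(0.1450×0.8550/953) = 0.01141 and √(0.3340×0.6660/907) = 0.01566.
Because the samples are independent, SE_diff = √(0.01141² + 0.01566²) = 0.01938.
Using z* = 1.645 for 90%, ME = 1.645 × 0.01938 = 0.03188.
p̂₁ − p̂₂ = -0.1890; interval -0.1890 ± 0.03188 gives (-0.2209, -0.1571).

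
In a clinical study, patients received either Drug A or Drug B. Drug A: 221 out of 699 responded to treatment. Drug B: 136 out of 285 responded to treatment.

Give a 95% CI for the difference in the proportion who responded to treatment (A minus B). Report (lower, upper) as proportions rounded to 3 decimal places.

Sample proportions: 221/699 = 0.3162, 136/285 = 0.4772.
Each SE is √(p̂(1−p̂)/n): √(0.3162·0.6838/699) = 0.01759 and √(0.4772·0.5228/285) = 0.02959.
SE(p̂₁ − p̂₂) = √(SE₁² + SE₂²) = √(0.0003094081 + 0.0008755681) = 0.03442, since the two samples are independent.
At 95% confidence z* = 1.960; margin = 1.960 × 0.03442 = 0.06746.
The difference is 0.3162 − 0.4772 = -0.1610, so the interval is -0.1610 ± 0.06746 = (-0.228, -0.094).

(-0.228, -0.094)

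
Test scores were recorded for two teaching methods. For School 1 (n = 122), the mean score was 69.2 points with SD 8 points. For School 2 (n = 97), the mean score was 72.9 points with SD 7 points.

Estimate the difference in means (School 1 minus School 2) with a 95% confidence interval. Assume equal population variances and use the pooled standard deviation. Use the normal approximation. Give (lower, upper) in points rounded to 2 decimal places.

(-5.72, -1.68)

Pooled variance s_p² = [121·8² + 96·7²] / (122+97−2) = 57.3641, so s_p = 7.5739.
SE_diff = s_p·√(1/n₁ + 1/n₂) = 7.5739·√(1/122 + 1/97) = 1.0303.
z* = 1.960; margin = 1.960 × 1.0303 = 2.0194.
Difference = 69.2 − 72.9 = -3.7000.
-3.7000 ± 2.0194 → (-5.72, -1.68).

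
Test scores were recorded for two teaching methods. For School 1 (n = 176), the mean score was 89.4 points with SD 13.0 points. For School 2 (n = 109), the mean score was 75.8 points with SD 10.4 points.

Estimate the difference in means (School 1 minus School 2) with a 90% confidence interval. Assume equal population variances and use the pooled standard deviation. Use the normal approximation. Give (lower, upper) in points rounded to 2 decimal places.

(11.18, 16.02)

Pooled variance s_p² = [175·13.0² + 108·10.4²] / (176+109−2) = 145.7819, so s_p = 12.0740.
SE_diff = s_p·√(1/n₁ + 1/n₂) = 12.0740·√(1/176 + 1/109) = 1.4716.
z* = 1.645; margin = 1.645 × 1.4716 = 2.4208.
Difference = 89.4 − 75.8 = 13.6000.
13.6000 ± 2.4208 → (11.18, 16.02).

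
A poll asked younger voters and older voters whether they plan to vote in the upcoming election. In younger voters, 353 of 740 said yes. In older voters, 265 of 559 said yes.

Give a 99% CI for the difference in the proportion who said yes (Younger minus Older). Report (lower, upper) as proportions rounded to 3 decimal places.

(-0.069, 0.075)

p̂₁ = 353/740 = 0.4770 and p̂₂ = 265/559 = 0.4741.
SE₁ = √(p̂₁(1−p̂₁)/n₁) = √(0.4770·0.5230/740) = 0.01836; SE₂ = √(0.4741·0.5259/559) = 0.02112.
Independent samples: SE of the difference = √(SE₁² + SE₂²) = √(0.0003370896 + 0.0004460544) = 0.02798.
z* for 99% confidence is 2.576, so the margin of error is 2.576 × 0.02798 = 0.07208.
Point estimate p̂₁ − p̂₂ = 0.4770 − 0.4741 = 0.0029.
0.0029 ± 0.07208 → (-0.069, 0.075).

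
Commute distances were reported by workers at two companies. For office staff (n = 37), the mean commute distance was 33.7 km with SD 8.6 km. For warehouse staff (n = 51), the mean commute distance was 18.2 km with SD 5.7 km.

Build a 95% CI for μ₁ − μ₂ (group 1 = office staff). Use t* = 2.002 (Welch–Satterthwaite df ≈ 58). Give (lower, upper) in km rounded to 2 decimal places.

(12.25, 18.75)

Standard errors of each mean: 8.6/√37 = 1.4138 and 5.7/√51 = 0.7982.
SE(x̄₁ − x̄₂) = √(1.4138² + 0.7982²) = 1.6236 for independent samples with unequal variances.
With t* = 2.002, the margin is 2.002 × 1.6236 = 3.2504.
x̄₁ − x̄₂ = 33.7 − 18.2 = 15.5000; the interval is 15.5000 ± 3.2504 = (12.25, 18.75).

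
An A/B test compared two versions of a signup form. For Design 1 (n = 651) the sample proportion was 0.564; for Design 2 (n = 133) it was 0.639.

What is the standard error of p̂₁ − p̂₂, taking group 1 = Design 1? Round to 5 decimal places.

0.04596

The two standard errors are √(0.5640×0.4360/651) = 0.01944 and √(0.6390×0.3610/133) = 0.04165.
Because the samples are independent, SE_diff = √(0.01944² + 0.04165²) = 0.04596.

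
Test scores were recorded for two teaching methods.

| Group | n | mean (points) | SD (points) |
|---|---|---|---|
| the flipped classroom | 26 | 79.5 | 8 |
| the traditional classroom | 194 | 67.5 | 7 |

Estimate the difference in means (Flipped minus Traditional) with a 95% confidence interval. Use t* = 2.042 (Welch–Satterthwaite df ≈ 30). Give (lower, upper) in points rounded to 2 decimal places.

(8.64, 15.36)

SE₁ = s₁/√n₁ = 8/√26 = 1.5689; SE₂ = 7/√194 = 0.5026.
Independent samples, unequal variances: SE_diff = √(SE₁² + SE₂²) = √(2.46144721 + 0.25260676) = 1.6474.
t* = 2.042, so margin of error = 2.042 × 1.6474 = 3.3640.
Difference in means = 79.5 − 67.5 = 12.0000.
12.0000 ± 3.3640 → (8.64, 15.36).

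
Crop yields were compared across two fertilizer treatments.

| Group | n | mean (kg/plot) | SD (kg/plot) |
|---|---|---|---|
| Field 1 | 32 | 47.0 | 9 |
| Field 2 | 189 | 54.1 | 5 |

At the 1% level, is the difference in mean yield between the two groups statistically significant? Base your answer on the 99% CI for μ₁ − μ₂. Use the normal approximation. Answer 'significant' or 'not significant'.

Standard errors of each mean: 9/√32 = 1.5910 and 5/√189 = 0.3637.
SE(x̄₁ − x̄₂) = √(1.5910² + 0.3637²) = 1.6320 for independent samples with unequal variances.
With z* = 2.576, the margin is 2.576 × 1.6320 = 4.2040.
x̄₁ − x̄₂ = 47.0 − 54.1 = -7.1000; the interval is -7.1000 ± 4.2040 = (-11.3040, -2.8960).
The interval (-11.3040, -2.8960) does not contain 0, so the difference is significant.

significant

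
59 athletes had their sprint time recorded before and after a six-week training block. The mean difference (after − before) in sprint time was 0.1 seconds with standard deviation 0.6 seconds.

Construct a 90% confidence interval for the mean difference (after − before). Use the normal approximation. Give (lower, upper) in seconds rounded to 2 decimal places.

Paired design: SE = s_d/√n = 0.6/√59 = 0.0781.
z* = 1.645; margin of error = 1.645 × 0.0781 = 0.1285.
0.1 ± 0.1285 → (-0.03, 0.23).

(-0.03, 0.23)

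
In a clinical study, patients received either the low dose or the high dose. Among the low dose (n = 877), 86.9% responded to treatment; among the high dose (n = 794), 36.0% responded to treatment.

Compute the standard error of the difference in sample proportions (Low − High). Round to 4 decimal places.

Each SE is √(p̂(1−p̂)/n): √(0.8690·0.1310/877) = 0.01139 and √(0.3600·0.6400/794) = 0.01703.
SE(p̂₁ − p̂₂) = √(SE₁² + SE₂²) = √(0.0001297321 + 0.0002900209) = 0.02049, since the two samples are independent.

0.0205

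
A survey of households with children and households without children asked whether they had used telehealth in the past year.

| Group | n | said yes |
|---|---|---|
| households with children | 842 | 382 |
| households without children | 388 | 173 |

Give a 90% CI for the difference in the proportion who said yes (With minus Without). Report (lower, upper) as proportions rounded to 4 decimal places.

Sample proportions: 382/842 = 0.4537, 173/388 = 0.4459.
Each SE is √(p̂(1−p̂)/n): √(0.4537·0.5463/842) = 0.01716 and √(0.4459·0.5541/388) = 0.02523.
SE(p̂₁ − p̂₂) = √(SE₁² + SE₂²) = √(0.0002944656 + 0.0006365529) = 0.03051, since the two samples are independent.
At 90% confidence z* = 1.645; margin = 1.645 × 0.03051 = 0.05019.
The difference is 0.4537 − 0.4459 = 0.0078, so the interval is 0.0078 ± 0.05019 = (-0.0424, 0.0580).

(-0.0424, 0.0580)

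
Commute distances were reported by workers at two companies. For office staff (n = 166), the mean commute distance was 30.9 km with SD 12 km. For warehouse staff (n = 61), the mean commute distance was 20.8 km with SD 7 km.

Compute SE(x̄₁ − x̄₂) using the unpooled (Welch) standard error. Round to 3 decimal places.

1.293

Standard errors of each mean: 12/√166 = 0.9314 and 7/√61 = 0.8963.
SE(x̄₁ − x̄₂) = √(0.9314² + 0.8963²) = 1.2926 for independent samples with unequal variances.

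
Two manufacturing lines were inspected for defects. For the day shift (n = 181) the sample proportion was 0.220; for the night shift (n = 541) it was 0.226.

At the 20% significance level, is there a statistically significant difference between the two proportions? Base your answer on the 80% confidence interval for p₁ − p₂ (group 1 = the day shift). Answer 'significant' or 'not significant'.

SE₁ = √(p̂₁(1−p̂₁)/n₁) = √(0.2200·0.7800/181) = 0.03079; SE₂ = √(0.2260·0.7740/541) = 0.01798.
Independent samples: SE of the difference = √(SE₁² + SE₂²) = √(0.0009480241 + 0.0003232804) = 0.03566.
z* for 80% confidence is 1.282, so the margin of error is 1.282 × 0.03566 = 0.04572.
Point estimate p̂₁ − p̂₂ = 0.2200 − 0.2260 = -0.0060.
-0.0060 ± 0.04572 → (-0.05172, 0.03972).
The interval (-0.05172, 0.03972) contains 0, so the difference is not significant.

not significant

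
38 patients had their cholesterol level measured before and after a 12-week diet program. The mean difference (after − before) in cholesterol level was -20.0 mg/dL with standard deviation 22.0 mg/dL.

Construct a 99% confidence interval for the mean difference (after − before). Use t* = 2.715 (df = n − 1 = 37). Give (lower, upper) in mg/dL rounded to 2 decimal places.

Paired design: SE = s_d/√n = 22.0/√38 = 3.5689.
t* = 2.715; margin of error = 2.715 × 3.5689 = 9.6896.
-20.0 ± 9.6896 → (-29.69, -10.31).

(-29.69, -10.31)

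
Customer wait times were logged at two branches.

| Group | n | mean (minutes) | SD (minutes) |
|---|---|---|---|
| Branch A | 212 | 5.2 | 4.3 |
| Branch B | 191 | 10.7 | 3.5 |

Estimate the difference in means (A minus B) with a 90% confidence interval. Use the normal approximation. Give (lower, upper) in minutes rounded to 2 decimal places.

Standard errors of each mean: 4.3/√212 = 0.2953 and 3.5/√191 = 0.2533.
SE(x̄₁ − x̄₂) = √(0.2953² + 0.2533²) = 0.3891 for independent samples with unequal variances.
With z* = 1.645, the margin is 1.645 × 0.3891 = 0.6401.
x̄₁ − x̄₂ = 5.2 − 10.7 = -5.5000; the interval is -5.5000 ± 0.6401 = (-6.14, -4.86).

(-6.14, -4.86)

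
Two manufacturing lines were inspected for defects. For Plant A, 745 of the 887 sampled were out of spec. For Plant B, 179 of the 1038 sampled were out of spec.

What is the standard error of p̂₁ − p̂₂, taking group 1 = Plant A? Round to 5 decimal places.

0.01700

p̂₁ = 745/887 = 0.8399 and p̂₂ = 179/1038 = 0.1724.
SE₁ = √(p̂₁(1−p̂₁)/n₁) = √(0.8399·0.1601/887) = 0.01231; SE₂ = √(0.1724·0.8276/1038) = 0.01172.
Independent samples: SE of the difference = √(SE₁² + SE₂²) = √(0.0001515361 + 0.0001373584) = 0.01700.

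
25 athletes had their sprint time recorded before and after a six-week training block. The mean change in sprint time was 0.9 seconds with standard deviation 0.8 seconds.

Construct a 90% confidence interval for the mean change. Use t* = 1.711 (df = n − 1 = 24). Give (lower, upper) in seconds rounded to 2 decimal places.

(0.63, 1.17)

Paired design: SE = s_d/√n = 0.8/√25 = 0.1600.
t* = 1.711; margin of error = 1.711 × 0.1600 = 0.2738.
0.9 ± 0.2738 → (0.63, 1.17).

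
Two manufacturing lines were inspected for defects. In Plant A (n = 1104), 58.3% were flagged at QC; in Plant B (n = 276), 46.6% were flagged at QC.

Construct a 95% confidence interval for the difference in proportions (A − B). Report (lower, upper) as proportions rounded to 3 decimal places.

Each SE is √(p̂(1−p̂)/n): √(0.5830·0.4170/1104) = 0.01484 and √(0.4660·0.5340/276) = 0.03003.
SE(p̂₁ − p̂₂) = √(SE₁² + SE₂²) = √(0.0002202256 + 0.0009018009) = 0.03350, since the two samples are independent.
At 95% confidence z* = 1.960; margin = 1.960 × 0.03350 = 0.06566.
The difference is 0.5830 − 0.4660 = 0.1170, so the interval is 0.1170 ± 0.06566 = (0.051, 0.183).

(0.051, 0.183)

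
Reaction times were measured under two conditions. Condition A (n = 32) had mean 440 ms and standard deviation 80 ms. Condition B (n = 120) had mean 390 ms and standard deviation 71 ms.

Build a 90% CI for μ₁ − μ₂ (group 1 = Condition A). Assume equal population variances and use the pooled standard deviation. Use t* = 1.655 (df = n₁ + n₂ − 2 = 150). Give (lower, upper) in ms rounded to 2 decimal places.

s_p = √[((n₁−1)s₁² + (n₂−1)s₂²)/(n₁+n₂−2)] = √[(31·80² + 119·71²)/150] = 72.9511.
SE = 72.9511·√(1/32 + 1/120) = 14.5140.
With t* = 1.655, margin = 1.655 × 14.5140 = 24.0207.
x̄₁ − x̄₂ = 440 − 390 = 50.0000; interval 50.0000 ± 24.0207 = (25.98, 74.02).

(25.98, 74.02)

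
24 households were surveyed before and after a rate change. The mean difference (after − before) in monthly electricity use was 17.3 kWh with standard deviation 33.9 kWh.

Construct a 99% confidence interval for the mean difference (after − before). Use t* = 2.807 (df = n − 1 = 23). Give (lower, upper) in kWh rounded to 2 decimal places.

This is a matched-pairs design, so SE = s_d/√n = 33.9/√24 = 6.9198.
Margin = 2.807 × 6.9198 = 19.4239; the interval is 17.3 ± 19.4239 = (-2.12, 36.72).

(-2.12, 36.72)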